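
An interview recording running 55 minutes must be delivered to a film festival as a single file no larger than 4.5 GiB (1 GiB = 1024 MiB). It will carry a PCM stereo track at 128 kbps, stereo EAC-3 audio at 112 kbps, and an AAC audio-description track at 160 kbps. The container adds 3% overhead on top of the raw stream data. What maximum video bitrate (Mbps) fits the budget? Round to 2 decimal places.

Budget: 4.5 GiB = 38654.7 Mb.
Stream payload after overhead: 38654.7 / 1.03 = 37528.8 Mb.
55 min = 3300 s
Total bitrate budget: 37528.8 Mb / 3300 s = 11.372 Mbps.
Audio total: 128 + 112 + 160 = 400 kbps = 0.400 Mbps.
Video: 11.372 − 0.400 = 10.972 Mbps.

10.97 Mbps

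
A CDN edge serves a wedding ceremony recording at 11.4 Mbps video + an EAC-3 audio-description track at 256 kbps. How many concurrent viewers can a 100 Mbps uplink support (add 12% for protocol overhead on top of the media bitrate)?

7

Audio: 256 kbps = 0.256 Mbps.
Per-viewer media rate: 11.656 Mbps.
On the wire with 12% overhead: 13.055 Mbps.
100 Mbps = 100.0 Mbps; 100.0 / 13.055 = 7.66 → 7 viewers.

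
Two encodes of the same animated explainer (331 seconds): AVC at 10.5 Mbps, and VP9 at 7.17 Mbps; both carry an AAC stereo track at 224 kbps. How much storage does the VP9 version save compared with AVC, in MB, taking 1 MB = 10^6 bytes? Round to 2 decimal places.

Audio: 224 kbps = 0.224 Mbps.
AVC: 10.724 Mbps × 331 s = 3549.6 Mb = 443.705 MB.
VP9: 7.394 Mbps × 331 s = 2447.4 Mb = 305.927 MB.
Saving: 443.705 − 305.927 = 137.779 MB.

137.78 MB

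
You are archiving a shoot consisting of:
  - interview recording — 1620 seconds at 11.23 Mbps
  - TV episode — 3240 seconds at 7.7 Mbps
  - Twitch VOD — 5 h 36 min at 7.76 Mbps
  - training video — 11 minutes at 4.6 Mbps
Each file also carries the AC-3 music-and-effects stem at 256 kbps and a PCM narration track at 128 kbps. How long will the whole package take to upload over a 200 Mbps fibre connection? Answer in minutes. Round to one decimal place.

Audio total: 256 + 128 = 384 kbps = 0.384 Mbps.
interview recording: 11.614 Mbps × 1620 s = 18814.7 Mb
TV episode: 8.084 Mbps × 3240 s = 26192.2 Mb
Twitch VOD: 8.144 Mbps × 20160 s = 164183.0 Mb
training video: 4.984 Mbps × 660 s = 3289.4 Mb
Total: 212479.3 Mb = 26559.9 MB.
At 200 Mbps: 212479.3 / 200 = 1062 s ≈ 17.7 minutes.

17.7 minutes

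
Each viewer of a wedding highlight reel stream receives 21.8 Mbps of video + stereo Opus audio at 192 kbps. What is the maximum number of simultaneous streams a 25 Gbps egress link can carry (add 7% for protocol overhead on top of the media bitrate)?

Audio: 192 kbps = 0.192 Mbps.
Per-viewer media rate: 21.992 Mbps.
On the wire with 7% overhead: 23.531 Mbps.
25 Gbps = 25,000 Mbps; 25,000 / 23.531 = 1062.41 → 1062 viewers.

1062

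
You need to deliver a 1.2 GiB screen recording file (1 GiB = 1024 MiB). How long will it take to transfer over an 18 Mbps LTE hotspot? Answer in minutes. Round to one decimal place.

9.5 minutes

File: 1.2 GiB = 10307.9 Mb.
At 18 Mbps: 10307.9 / 18 = 572.7 s ≈ 9.54 minutes.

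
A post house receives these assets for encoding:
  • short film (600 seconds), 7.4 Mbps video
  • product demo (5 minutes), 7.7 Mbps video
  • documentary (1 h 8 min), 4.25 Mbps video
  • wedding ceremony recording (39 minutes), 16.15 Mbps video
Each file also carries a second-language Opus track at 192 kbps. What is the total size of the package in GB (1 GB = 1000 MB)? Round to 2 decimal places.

7.91 GB

Audio: 192 kbps = 0.192 Mbps.
short film: 7.592 Mbps × 600 s = 4555.2 Mb
product demo: 7.892 Mbps × 300 s = 2367.6 Mb
documentary: 4.442 Mbps × 4080 s = 18123.4 Mb
wedding ceremony recording: 16.342 Mbps × 2340 s = 38240.3 Mb
Total: 63286.4 Mb = 7910.8 MB.
= 7.911 GB.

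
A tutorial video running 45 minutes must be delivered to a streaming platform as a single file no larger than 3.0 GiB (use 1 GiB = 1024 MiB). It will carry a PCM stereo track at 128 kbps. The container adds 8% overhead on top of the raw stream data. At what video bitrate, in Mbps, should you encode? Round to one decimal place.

8.7 Mbps

Budget: 3.0 GiB = 25769.8 Mb.
Stream payload after overhead: 25769.8 / 1.08 = 23860.9 Mb.
45 min = 2700 s
Total bitrate budget: 23860.9 Mb / 2700 s = 8.837 Mbps.
Audio: 128 kbps = 0.128 Mbps.
Video: 8.837 − 0.128 = 8.709 Mbps.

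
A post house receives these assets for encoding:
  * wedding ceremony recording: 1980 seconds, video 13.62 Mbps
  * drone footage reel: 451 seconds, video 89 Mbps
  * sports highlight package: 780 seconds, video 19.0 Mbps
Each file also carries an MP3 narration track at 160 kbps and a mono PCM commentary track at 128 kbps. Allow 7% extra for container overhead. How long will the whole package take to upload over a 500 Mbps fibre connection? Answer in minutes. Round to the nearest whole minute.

3 minutes

Audio total: 160 + 128 = 288 kbps = 0.288 Mbps.
wedding ceremony recording: 13.908 Mbps × 1980 s × 1.07 = 29465.5 Mb
drone footage reel: 89.288 Mbps × 451 s × 1.07 = 43087.7 Mb
sports highlight package: 19.288 Mbps × 780 s × 1.07 = 16097.8 Mb
Total: 88651.0 Mb = 11081.4 MB.
At 500 Mbps: 88651.0 / 500 = 177 s ≈ 2.96 minutes.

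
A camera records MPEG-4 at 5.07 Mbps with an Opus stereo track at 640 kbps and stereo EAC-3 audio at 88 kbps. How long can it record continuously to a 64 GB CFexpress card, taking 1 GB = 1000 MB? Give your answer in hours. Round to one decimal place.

24.5 hours

Audio total: 640 + 88 = 728 kbps = 0.728 Mbps.
Total bitrate: 5.07 + 0.728 = 5.798 Mbps.
Capacity: 64 GB = 512,000 Mb.
Recording time: 512,000 / 5.798 = 88,306 s ≈ 24.5 hours.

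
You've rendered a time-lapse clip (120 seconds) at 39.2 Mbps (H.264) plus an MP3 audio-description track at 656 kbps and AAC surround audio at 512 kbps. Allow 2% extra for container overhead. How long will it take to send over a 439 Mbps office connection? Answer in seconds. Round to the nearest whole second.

Audio total: 656 + 512 = 1168 kbps = 1.168 Mbps.
Total bitrate: 40.368 Mbps.
File: 40.368 Mbps × 120 s = 4844.2 Mb.
With 2% container overhead: ×1.02. → 4941.0 Mb.
At 439 Mbps: 4941.0 / 439 = 11.3 s ≈ 11.3 seconds.

11 seconds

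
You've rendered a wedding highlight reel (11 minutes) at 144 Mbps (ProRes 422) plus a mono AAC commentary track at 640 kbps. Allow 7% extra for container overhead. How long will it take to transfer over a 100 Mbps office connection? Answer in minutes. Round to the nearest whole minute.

17 minutes

11 min = 660 s
Audio: 640 kbps = 0.640 Mbps.
Total bitrate: 144.640 Mbps.
File: 144.640 Mbps × 660 s = 95462.4 Mb.
With 7% container overhead: ×1.07. → 102144.8 Mb.
At 100 Mbps: 102144.8 / 100 = 1021.4 s ≈ 17 minutes.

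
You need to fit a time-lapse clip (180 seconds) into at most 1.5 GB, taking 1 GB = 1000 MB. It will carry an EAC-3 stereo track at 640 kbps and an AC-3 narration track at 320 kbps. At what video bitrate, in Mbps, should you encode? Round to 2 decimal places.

65.71 Mbps

Budget: 1.5 GB = 12000.0 Mb.
Total bitrate budget: 12000.0 Mb / 180 s = 66.667 Mbps.
Audio total: 640 + 320 = 960 kbps = 0.960 Mbps.
Video: 66.667 − 0.960 = 65.707 Mbps.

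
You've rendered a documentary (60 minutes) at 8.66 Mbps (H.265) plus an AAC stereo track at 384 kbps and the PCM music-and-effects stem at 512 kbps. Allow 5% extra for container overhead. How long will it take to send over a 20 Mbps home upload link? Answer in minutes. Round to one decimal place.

30.1 minutes

60 min = 3600 s
Audio total: 384 + 512 = 896 kbps = 0.896 Mbps.
Total bitrate: 9.556 Mbps.
File: 9.556 Mbps × 3600 s = 34401.6 Mb.
With 5% container overhead: ×1.05. → 36121.7 Mb.
At 20 Mbps: 36121.7 / 20 = 1806.1 s ≈ 30.1 minutes.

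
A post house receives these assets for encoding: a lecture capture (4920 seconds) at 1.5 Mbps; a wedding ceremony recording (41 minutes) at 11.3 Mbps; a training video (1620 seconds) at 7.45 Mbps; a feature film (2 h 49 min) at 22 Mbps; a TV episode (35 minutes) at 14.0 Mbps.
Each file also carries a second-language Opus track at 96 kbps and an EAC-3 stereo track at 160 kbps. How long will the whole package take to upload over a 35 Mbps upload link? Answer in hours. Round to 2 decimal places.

Audio total: 96 + 160 = 256 kbps = 0.256 Mbps.
lecture capture: 1.756 Mbps × 4920 s = 8639.5 Mb
wedding ceremony recording: 11.556 Mbps × 2460 s = 28427.8 Mb
training video: 7.706 Mbps × 1620 s = 12483.7 Mb
feature film: 22.256 Mbps × 10140 s = 225675.8 Mb
TV episode: 14.256 Mbps × 2100 s = 29937.6 Mb
Total: 305164.4 Mb = 38145.6 MB.
At 35 Mbps: 305164.4 / 35 = 8719 s ≈ 2.42 hours.

2.42 hours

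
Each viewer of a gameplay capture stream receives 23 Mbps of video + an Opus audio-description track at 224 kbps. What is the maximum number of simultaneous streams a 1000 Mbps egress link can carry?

43

Audio: 224 kbps = 0.224 Mbps.
Per-viewer media rate: 23.224 Mbps.
1000 Mbps = 1,000 Mbps; 1,000 / 23.224 = 43.06 → 43 viewers.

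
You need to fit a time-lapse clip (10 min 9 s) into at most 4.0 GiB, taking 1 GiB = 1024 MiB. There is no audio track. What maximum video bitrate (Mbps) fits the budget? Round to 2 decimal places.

Budget: 4.0 GiB = 34359.7 Mb.
10 min 9 s = 609 s
Total bitrate budget: 34359.7 Mb / 609 s = 56.420 Mbps.

56.42 Mbps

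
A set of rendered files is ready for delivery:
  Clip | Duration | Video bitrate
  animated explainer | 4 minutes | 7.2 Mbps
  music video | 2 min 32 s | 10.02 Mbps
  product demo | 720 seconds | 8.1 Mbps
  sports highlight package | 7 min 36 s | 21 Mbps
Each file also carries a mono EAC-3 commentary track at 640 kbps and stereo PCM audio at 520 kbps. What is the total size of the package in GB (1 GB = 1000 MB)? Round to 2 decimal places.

Audio total: 640 + 520 = 1160 kbps = 1.160 Mbps.
animated explainer: 8.360 Mbps × 240 s = 2006.4 Mb
music video: 11.180 Mbps × 152 s = 1699.4 Mb
product demo: 9.260 Mbps × 720 s = 6667.2 Mb
sports highlight package: 22.160 Mbps × 456 s = 10105.0 Mb
Total: 20477.9 Mb = 2559.7 MB.
= 2.560 GB.

2.56 GB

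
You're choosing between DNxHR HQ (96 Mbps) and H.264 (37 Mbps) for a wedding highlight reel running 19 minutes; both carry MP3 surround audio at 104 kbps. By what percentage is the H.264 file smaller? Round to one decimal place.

61.4%

19 min = 1140 s
Audio: 104 kbps = 0.104 Mbps.
DNxHR HQ: 96.104 Mbps × 1140 s = 109558.6 Mb = 12.754 GiB.
H.264: 37.104 Mbps × 1140 s = 42298.6 Mb = 4.924 GiB.
Reduction: (1 − 4.924/12.754) × 100 = 61.39%.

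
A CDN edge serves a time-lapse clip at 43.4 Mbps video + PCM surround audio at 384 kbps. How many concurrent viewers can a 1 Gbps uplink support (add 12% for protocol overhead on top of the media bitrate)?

Audio: 384 kbps = 0.384 Mbps.
Per-viewer media rate: 43.784 Mbps.
On the wire with 12% overhead: 49.038 Mbps.
1 Gbps = 1,000 Mbps; 1,000 / 49.038 = 20.39 → 20 viewers.

20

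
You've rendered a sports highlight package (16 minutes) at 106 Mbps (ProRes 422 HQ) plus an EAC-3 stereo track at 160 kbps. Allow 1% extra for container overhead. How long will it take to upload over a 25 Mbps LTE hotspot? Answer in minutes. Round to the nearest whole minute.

69 minutes

16 min = 960 s
Audio: 160 kbps = 0.160 Mbps.
Total bitrate: 106.160 Mbps.
File: 106.160 Mbps × 960 s = 101913.6 Mb.
With 1% container overhead: ×1.01. → 102932.7 Mb.
At 25 Mbps: 102932.7 / 25 = 4117.3 s ≈ 68.6 minutes.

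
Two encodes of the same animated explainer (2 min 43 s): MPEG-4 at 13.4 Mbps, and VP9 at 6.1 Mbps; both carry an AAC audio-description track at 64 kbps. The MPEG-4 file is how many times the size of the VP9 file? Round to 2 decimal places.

2 min 43 s = 163 s
Audio: 64 kbps = 0.064 Mbps.
MPEG-4: 13.464 Mbps × 163 s = 2194.6 Mb = 274.329 MB.
VP9: 6.164 Mbps × 163 s = 1004.7 Mb = 125.591 MB.
Ratio: 274.329 / 125.591 = 2.184.

2.18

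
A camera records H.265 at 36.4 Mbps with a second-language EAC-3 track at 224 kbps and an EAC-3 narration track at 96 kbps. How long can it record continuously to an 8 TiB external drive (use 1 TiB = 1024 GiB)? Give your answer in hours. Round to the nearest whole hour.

532 hours

Audio total: 224 + 96 = 320 kbps = 0.320 Mbps.
Total bitrate: 36.4 + 0.320 = 36.720 Mbps.
Capacity: 8 TiB = 70,368,744 Mb.
Recording time: 70,368,744 / 36.720 = 1,916,360 s ≈ 532 hours.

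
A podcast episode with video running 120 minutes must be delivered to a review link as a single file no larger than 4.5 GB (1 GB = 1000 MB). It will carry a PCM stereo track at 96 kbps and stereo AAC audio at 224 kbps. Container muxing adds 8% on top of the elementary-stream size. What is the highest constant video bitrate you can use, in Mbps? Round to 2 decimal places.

4.31 Mbps

Budget: 4.5 GB = 36000.0 Mb.
Stream payload after overhead: 36000.0 / 1.08 = 33333.3 Mb.
120 min = 7200 s
Total bitrate budget: 33333.3 Mb / 7200 s = 4.630 Mbps.
Audio total: 96 + 224 = 320 kbps = 0.320 Mbps.
Video: 4.630 − 0.320 = 4.310 Mbps.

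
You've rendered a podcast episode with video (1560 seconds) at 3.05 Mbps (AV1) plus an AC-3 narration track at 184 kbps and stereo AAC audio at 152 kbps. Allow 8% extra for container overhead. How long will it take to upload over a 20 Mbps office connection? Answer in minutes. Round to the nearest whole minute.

5 minutes

Audio total: 184 + 152 = 336 kbps = 0.336 Mbps.
Total bitrate: 3.386 Mbps.
File: 3.386 Mbps × 1560 s = 5282.2 Mb.
With 8% container overhead: ×1.08. → 5704.7 Mb.
At 20 Mbps: 5704.7 / 20 = 285.2 s ≈ 4.75 minutes.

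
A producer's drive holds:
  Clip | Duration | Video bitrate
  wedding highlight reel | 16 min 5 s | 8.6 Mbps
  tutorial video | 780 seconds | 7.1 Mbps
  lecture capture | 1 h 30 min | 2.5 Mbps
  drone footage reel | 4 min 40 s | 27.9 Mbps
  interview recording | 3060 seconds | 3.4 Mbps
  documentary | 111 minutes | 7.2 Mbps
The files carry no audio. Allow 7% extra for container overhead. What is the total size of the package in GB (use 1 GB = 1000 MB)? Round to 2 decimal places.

wedding highlight reel: 8.600 Mbps × 965 s × 1.07 = 8879.9 Mb
tutorial video: 7.100 Mbps × 780 s × 1.07 = 5925.7 Mb
lecture capture: 2.500 Mbps × 5400 s × 1.07 = 14445.0 Mb
drone footage reel: 27.900 Mbps × 280 s × 1.07 = 8358.8 Mb
interview recording: 3.400 Mbps × 3060 s × 1.07 = 11132.3 Mb
documentary: 7.200 Mbps × 6660 s × 1.07 = 51308.6 Mb
Total: 100050.4 Mb = 12506.3 MB.
= 12.51 GB.

12.51 GB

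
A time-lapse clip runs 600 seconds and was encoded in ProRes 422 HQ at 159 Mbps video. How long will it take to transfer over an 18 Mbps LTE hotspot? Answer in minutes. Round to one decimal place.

88.3 minutes

File: 159.000 Mbps × 600 s = 95400.0 Mb.
At 18 Mbps: 95400.0 / 18 = 5300.0 s ≈ 88.3 minutes.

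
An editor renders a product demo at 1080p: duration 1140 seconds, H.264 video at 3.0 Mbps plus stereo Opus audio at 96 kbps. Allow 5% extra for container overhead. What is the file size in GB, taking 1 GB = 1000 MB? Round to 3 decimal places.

Audio: 96 kbps = 0.096 Mbps.
Total bitrate: 3.0 + 0.096 = 3.096 Mbps.
Stream data: 3.096 Mbps × 1140 s = 3529.4 Mb.
With 5% container overhead: ×1.05.
3,706 Mb ÷ 8 = 463.2 MB → 0.4632 GB.

0.463 GB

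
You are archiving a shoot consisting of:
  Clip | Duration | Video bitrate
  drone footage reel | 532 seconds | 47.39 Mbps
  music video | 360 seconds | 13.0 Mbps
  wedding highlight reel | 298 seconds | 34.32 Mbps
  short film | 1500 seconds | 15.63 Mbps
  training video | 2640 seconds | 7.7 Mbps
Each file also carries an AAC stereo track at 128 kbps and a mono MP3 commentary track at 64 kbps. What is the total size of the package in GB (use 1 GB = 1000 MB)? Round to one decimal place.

Audio total: 128 + 64 = 192 kbps = 0.192 Mbps.
drone footage reel: 47.582 Mbps × 532 s = 25313.6 Mb
music video: 13.192 Mbps × 360 s = 4749.1 Mb
wedding highlight reel: 34.512 Mbps × 298 s = 10284.6 Mb
short film: 15.822 Mbps × 1500 s = 23733.0 Mb
training video: 7.892 Mbps × 2640 s = 20834.9 Mb
Total: 84915.2 Mb = 10614.4 MB.
= 10.61 GB.

10.6 GB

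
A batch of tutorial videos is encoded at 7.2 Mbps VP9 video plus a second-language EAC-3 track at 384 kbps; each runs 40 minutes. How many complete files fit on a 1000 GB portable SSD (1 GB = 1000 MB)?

439

40 min = 2400 s
Audio: 384 kbps = 0.384 Mbps.
Total bitrate: 7.584 Mbps.
Per item: 7.584 Mbps × 2400 s = 18,202 Mb = 2,275 MB.
Capacity: 1000 GB = 8,000,000 Mb; 439.52 items → 439 complete.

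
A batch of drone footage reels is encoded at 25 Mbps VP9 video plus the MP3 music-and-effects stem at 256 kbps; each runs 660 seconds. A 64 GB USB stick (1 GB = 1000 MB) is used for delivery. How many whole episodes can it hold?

Audio: 256 kbps = 0.256 Mbps.
Total bitrate: 25.256 Mbps.
Per item: 25.256 Mbps × 660 s = 16,669 Mb = 2,084 MB.
Capacity: 64 GB = 512,000 Mb; 30.72 items → 30 complete.

30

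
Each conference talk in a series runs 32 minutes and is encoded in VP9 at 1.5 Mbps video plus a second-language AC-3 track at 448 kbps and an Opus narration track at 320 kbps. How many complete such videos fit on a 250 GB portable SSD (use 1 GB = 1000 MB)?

32 min = 1920 s
Audio total: 448 + 320 = 768 kbps = 0.768 Mbps.
Total bitrate: 2.268 Mbps.
Per item: 2.268 Mbps × 1920 s = 4,355 Mb = 544.3 MB.
Capacity: 250 GB = 2,000,000 Mb; 459.29 items → 459 complete.

459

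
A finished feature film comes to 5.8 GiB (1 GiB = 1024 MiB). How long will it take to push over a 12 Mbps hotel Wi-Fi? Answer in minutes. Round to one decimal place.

File: 5.8 GiB = 49821.6 Mb.
At 12 Mbps: 49821.6 / 12 = 4151.8 s ≈ 69.2 minutes.

69.2 minutes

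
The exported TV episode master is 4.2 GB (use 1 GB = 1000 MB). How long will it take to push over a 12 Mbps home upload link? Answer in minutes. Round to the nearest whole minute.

47 minutes

File: 4.2 GB = 33600.0 Mb.
At 12 Mbps: 33600.0 / 12 = 2800.0 s ≈ 46.7 minutes.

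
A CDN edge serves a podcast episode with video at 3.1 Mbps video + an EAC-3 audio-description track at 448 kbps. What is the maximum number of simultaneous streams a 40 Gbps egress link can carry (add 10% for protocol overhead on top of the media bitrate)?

10249

Audio: 448 kbps = 0.448 Mbps.
Per-viewer media rate: 3.548 Mbps.
On the wire with 10% overhead: 3.903 Mbps.
40 Gbps = 40,000 Mbps; 40,000 / 3.903 = 10249.05 → 10249 viewers.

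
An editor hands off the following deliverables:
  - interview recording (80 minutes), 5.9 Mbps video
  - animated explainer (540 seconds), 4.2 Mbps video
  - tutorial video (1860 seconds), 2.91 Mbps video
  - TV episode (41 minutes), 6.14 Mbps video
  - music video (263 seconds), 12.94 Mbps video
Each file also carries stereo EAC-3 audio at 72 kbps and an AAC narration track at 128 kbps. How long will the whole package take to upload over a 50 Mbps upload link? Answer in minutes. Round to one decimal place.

18.8 minutes

Audio total: 72 + 128 = 200 kbps = 0.200 Mbps.
interview recording: 6.100 Mbps × 4800 s = 29280.0 Mb
animated explainer: 4.400 Mbps × 540 s = 2376.0 Mb
tutorial video: 3.110 Mbps × 1860 s = 5784.6 Mb
TV episode: 6.340 Mbps × 2460 s = 15596.4 Mb
music video: 13.140 Mbps × 263 s = 3455.8 Mb
Total: 56492.8 Mb = 7061.6 MB.
At 50 Mbps: 56492.8 / 50 = 1130 s ≈ 18.8 minutes.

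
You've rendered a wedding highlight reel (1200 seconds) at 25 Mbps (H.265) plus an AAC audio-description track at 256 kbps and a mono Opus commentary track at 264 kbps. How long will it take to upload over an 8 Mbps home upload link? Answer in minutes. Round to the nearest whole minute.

64 minutes

Audio total: 256 + 264 = 520 kbps = 0.520 Mbps.
Total bitrate: 25.520 Mbps.
File: 25.520 Mbps × 1200 s = 30624.0 Mb.
At 8 Mbps: 30624.0 / 8 = 3828.0 s ≈ 63.8 minutes.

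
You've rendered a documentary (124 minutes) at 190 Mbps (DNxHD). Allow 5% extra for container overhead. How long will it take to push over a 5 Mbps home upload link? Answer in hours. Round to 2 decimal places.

124 min = 7440 s
File: 190.000 Mbps × 7440 s = 1413600.0 Mb.
With 5% container overhead: ×1.05. → 1484280.0 Mb.
At 5 Mbps: 1484280.0 / 5 = 296856.0 s ≈ 82.5 hours.

82.46 hours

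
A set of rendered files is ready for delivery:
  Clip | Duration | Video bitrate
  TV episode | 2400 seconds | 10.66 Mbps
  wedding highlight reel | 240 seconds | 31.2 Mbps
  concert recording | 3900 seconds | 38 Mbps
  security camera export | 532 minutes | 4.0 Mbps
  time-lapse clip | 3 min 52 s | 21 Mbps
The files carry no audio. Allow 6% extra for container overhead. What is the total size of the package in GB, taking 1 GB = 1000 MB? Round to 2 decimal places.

41.58 GB

TV episode: 10.660 Mbps × 2400 s × 1.06 = 27119.0 Mb
wedding highlight reel: 31.200 Mbps × 240 s × 1.06 = 7937.3 Mb
concert recording: 38.000 Mbps × 3900 s × 1.06 = 157092.0 Mb
security camera export: 4.000 Mbps × 31920 s × 1.06 = 135340.8 Mb
time-lapse clip: 21.000 Mbps × 232 s × 1.06 = 5164.3 Mb
Total: 332653.4 Mb = 41581.7 MB.
= 41.58 GB.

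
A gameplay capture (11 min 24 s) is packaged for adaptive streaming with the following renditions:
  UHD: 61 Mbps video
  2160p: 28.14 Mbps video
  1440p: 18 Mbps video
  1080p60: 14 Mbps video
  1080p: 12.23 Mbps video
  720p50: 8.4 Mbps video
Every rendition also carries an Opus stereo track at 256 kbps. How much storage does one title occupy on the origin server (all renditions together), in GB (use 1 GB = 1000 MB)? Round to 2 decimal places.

11 min 24 s = 684 s
Audio: 256 kbps = 0.256 Mbps.
Sum of rendition bitrates: (61+0.256) + (28.14+0.256) + (18+0.256) + (14+0.256) + (12.23+0.256) + (8.4+0.256) = 143.306 Mbps.
× 684 s = 98,021 Mb = 12,253 MB = 12.25 GB.

12.25 GB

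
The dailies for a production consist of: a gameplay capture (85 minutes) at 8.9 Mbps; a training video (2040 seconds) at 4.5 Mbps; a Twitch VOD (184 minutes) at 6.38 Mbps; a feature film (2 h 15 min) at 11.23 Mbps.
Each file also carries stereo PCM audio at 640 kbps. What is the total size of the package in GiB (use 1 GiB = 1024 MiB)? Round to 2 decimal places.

27.10 GiB

Audio: 640 kbps = 0.640 Mbps.
gameplay capture: 9.540 Mbps × 5100 s = 48654.0 Mb
training video: 5.140 Mbps × 2040 s = 10485.6 Mb
Twitch VOD: 7.020 Mbps × 11040 s = 77500.8 Mb
feature film: 11.870 Mbps × 8100 s = 96147.0 Mb
Total: 232787.4 Mb = 29098.4 MB.
= 27.10 GiB.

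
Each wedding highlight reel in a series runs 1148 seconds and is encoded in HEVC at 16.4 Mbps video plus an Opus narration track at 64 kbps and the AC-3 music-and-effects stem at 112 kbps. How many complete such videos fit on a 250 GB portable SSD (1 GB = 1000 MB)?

105

Audio total: 64 + 112 = 176 kbps = 0.176 Mbps.
Total bitrate: 16.576 Mbps.
Per item: 16.576 Mbps × 1148 s = 19,029 Mb = 2,379 MB.
Capacity: 250 GB = 2,000,000 Mb; 105.10 items → 105 complete.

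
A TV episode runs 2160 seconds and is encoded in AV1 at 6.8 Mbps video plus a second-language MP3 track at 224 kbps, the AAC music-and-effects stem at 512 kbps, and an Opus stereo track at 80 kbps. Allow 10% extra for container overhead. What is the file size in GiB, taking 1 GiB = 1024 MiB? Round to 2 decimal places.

Audio total: 224 + 512 + 80 = 816 kbps = 0.816 Mbps.
Total bitrate: 6.8 + 0.816 = 7.616 Mbps.
Stream data: 7.616 Mbps × 2160 s = 16450.6 Mb.
With 10% container overhead: ×1.10.
18,096 Mb = 2,261,952,000 bytes ÷ 1,073,741,824 = 2.107 GiB.

2.11 GiB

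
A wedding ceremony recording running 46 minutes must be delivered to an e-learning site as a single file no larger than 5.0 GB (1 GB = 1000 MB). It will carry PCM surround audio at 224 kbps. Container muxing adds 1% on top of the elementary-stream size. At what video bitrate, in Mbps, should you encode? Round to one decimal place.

14.1 Mbps

Budget: 5.0 GB = 40000.0 Mb.
Stream payload after overhead: 40000.0 / 1.01 = 39604.0 Mb.
46 min = 2760 s
Total bitrate budget: 39604.0 Mb / 2760 s = 14.349 Mbps.
Audio: 224 kbps = 0.224 Mbps.
Video: 14.349 − 0.224 = 14.125 Mbps.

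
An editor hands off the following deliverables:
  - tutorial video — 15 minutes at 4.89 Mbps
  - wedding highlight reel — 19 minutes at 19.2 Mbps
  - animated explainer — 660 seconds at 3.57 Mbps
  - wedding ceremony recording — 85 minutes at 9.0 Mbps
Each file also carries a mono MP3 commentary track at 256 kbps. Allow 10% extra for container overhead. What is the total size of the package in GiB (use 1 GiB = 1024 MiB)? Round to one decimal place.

9.8 GiB

Audio: 256 kbps = 0.256 Mbps.
tutorial video: 5.146 Mbps × 900 s × 1.10 = 5094.5 Mb
wedding highlight reel: 19.456 Mbps × 1140 s × 1.10 = 24397.8 Mb
animated explainer: 3.826 Mbps × 660 s × 1.10 = 2777.7 Mb
wedding ceremony recording: 9.256 Mbps × 5100 s × 1.10 = 51926.2 Mb
Total: 84196.2 Mb = 10524.5 MB.
= 9.802 GiB.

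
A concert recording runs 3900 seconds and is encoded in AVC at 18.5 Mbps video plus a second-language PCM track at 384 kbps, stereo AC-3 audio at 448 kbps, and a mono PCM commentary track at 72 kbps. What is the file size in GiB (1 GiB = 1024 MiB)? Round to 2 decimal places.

8.81 GiB

Audio total: 384 + 448 + 72 = 904 kbps = 0.904 Mbps.
Total bitrate: 18.5 + 0.904 = 19.404 Mbps.
Stream data: 19.404 Mbps × 3900 s = 75675.6 Mb.
75,676 Mb = 9,459,450,000 bytes ÷ 1,073,741,824 = 8.810 GiB.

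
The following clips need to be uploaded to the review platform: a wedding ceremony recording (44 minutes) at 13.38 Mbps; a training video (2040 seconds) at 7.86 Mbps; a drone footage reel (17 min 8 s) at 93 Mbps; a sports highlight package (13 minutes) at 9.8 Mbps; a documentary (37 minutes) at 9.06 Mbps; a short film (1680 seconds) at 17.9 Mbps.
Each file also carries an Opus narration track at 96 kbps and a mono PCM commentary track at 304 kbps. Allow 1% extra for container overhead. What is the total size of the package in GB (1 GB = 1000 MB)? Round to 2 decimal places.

Audio total: 96 + 304 = 400 kbps = 0.400 Mbps.
wedding ceremony recording: 13.780 Mbps × 2640 s × 1.01 = 36743.0 Mb
training video: 8.260 Mbps × 2040 s × 1.01 = 17018.9 Mb
drone footage reel: 93.400 Mbps × 1028 s × 1.01 = 96975.4 Mb
sports highlight package: 10.200 Mbps × 780 s × 1.01 = 8035.6 Mb
documentary: 9.460 Mbps × 2220 s × 1.01 = 21211.2 Mb
short film: 18.300 Mbps × 1680 s × 1.01 = 31051.4 Mb
Total: 211035.5 Mb = 26379.4 MB.
= 26.38 GB.

26.38 GB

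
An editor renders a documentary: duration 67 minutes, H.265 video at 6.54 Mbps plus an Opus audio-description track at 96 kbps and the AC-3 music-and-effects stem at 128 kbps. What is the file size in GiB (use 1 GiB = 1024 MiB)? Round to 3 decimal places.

3.165 GiB

67 min = 4020 s
Audio total: 96 + 128 = 224 kbps = 0.224 Mbps.
Total bitrate: 6.54 + 0.224 = 6.764 Mbps.
Stream data: 6.764 Mbps × 4020 s = 27191.3 Mb.
27,191 Mb = 3,398,910,000 bytes ÷ 1,073,741,824 = 3.165 GiB.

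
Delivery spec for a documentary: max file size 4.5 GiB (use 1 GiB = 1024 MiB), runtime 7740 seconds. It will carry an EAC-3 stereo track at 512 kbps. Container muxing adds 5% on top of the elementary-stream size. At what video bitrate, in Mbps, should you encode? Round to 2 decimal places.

4.24 Mbps

Budget: 4.5 GiB = 38654.7 Mb.
Stream payload after overhead: 38654.7 / 1.05 = 36814.0 Mb.
Total bitrate budget: 36814.0 Mb / 7740 s = 4.756 Mbps.
Audio: 512 kbps = 0.512 Mbps.
Video: 4.756 − 0.512 = 4.244 Mbps.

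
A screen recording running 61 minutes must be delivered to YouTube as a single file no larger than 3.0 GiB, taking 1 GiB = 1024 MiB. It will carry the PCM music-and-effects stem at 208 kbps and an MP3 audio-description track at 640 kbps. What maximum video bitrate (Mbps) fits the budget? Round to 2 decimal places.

6.19 Mbps

Budget: 3.0 GiB = 25769.8 Mb.
61 min = 3660 s
Total bitrate budget: 25769.8 Mb / 3660 s = 7.041 Mbps.
Audio total: 208 + 640 = 848 kbps = 0.848 Mbps.
Video: 7.041 − 0.848 = 6.193 Mbps.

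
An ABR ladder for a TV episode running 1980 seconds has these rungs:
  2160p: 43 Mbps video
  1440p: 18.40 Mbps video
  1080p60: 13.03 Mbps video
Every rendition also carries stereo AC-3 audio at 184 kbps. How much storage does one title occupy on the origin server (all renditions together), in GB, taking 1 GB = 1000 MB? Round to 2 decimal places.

Audio: 184 kbps = 0.184 Mbps.
Sum of rendition bitrates: (43+0.184) + (18.40+0.184) + (13.03+0.184) = 74.982 Mbps.
× 1980 s = 148,464 Mb = 18,558 MB = 18.56 GB.

18.56 GB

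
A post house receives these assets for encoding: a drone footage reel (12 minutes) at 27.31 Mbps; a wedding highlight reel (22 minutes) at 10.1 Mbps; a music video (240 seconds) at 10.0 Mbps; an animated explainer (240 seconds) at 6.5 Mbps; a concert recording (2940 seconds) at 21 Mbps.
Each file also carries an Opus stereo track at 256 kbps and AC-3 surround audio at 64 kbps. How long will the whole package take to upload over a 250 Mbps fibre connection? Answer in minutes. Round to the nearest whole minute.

Audio total: 256 + 64 = 320 kbps = 0.320 Mbps.
drone footage reel: 27.630 Mbps × 720 s = 19893.6 Mb
wedding highlight reel: 10.420 Mbps × 1320 s = 13754.4 Mb
music video: 10.320 Mbps × 240 s = 2476.8 Mb
animated explainer: 6.820 Mbps × 240 s = 1636.8 Mb
concert recording: 21.320 Mbps × 2940 s = 62680.8 Mb
Total: 100442.4 Mb = 12555.3 MB.
At 250 Mbps: 100442.4 / 250 = 402 s ≈ 6.7 minutes.

7 minutes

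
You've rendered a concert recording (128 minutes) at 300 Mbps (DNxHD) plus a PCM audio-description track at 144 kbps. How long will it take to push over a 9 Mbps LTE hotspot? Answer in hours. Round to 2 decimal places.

128 min = 7680 s
Audio: 144 kbps = 0.144 Mbps.
Total bitrate: 300.144 Mbps.
File: 300.144 Mbps × 7680 s = 2305105.9 Mb.
At 9 Mbps: 2305105.9 / 9 = 256122.9 s ≈ 71.1 hours.

71.15 hours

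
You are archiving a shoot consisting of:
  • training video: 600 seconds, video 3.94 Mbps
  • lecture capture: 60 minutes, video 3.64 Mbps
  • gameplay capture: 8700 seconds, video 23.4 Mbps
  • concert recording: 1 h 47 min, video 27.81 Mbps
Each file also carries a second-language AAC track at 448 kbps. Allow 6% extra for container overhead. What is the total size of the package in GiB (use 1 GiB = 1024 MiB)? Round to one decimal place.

50.1 GiB

Audio: 448 kbps = 0.448 Mbps.
training video: 4.388 Mbps × 600 s × 1.06 = 2790.8 Mb
lecture capture: 4.088 Mbps × 3600 s × 1.06 = 15599.8 Mb
gameplay capture: 23.848 Mbps × 8700 s × 1.06 = 219926.3 Mb
concert recording: 28.258 Mbps × 6420 s × 1.06 = 192301.3 Mb
Total: 430618.2 Mb = 53827.3 MB.
= 50.13 GiB.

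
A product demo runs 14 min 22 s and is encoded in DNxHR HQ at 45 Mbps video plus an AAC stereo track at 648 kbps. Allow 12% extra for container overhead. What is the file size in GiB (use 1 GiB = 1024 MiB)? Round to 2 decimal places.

14 min 22 s = 862 s
Audio: 648 kbps = 0.648 Mbps.
Total bitrate: 45 + 0.648 = 45.648 Mbps.
Stream data: 45.648 Mbps × 862 s = 39348.6 Mb.
With 12% container overhead: ×1.12.
44,070 Mb = 5,508,800,640 bytes ÷ 1,073,741,824 = 5.130 GiB.

5.13 GiB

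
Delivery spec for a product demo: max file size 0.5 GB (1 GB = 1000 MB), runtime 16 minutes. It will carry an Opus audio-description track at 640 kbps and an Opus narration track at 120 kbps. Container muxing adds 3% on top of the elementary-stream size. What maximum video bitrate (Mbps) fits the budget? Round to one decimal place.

3.3 Mbps

Budget: 0.5 GB = 4000.0 Mb.
Stream payload after overhead: 4000.0 / 1.03 = 3883.5 Mb.
16 min = 960 s
Total bitrate budget: 3883.5 Mb / 960 s = 4.045 Mbps.
Audio total: 640 + 120 = 760 kbps = 0.760 Mbps.
Video: 4.045 − 0.760 = 3.285 Mbps.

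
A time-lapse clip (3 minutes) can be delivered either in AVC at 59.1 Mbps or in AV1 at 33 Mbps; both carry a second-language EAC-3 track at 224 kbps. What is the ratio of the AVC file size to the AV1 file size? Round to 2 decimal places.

1.79

3 min = 180 s
Audio: 224 kbps = 0.224 Mbps.
AVC: 59.324 Mbps × 180 s = 10678.3 Mb = 1.243 GiB.
AV1: 33.224 Mbps × 180 s = 5980.3 Mb = 0.696 GiB.
Ratio: 1.243 / 0.696 = 1.786.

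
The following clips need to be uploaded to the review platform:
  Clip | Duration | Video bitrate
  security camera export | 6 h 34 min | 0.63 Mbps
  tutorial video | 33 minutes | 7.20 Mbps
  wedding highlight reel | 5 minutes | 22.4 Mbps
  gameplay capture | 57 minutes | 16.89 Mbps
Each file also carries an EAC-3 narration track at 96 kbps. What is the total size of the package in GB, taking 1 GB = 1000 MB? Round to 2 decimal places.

12.06 GB

Audio: 96 kbps = 0.096 Mbps.
security camera export: 0.726 Mbps × 23640 s = 17162.6 Mb
tutorial video: 7.296 Mbps × 1980 s = 14446.1 Mb
wedding highlight reel: 22.496 Mbps × 300 s = 6748.8 Mb
gameplay capture: 16.986 Mbps × 3420 s = 58092.1 Mb
Total: 96449.6 Mb = 12056.2 MB.
= 12.06 GB.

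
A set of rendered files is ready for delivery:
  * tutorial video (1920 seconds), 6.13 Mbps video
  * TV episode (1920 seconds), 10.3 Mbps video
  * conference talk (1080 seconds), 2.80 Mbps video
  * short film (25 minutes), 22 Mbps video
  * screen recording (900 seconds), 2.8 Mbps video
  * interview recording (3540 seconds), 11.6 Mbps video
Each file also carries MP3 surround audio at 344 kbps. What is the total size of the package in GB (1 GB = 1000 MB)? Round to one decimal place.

14.4 GB

Audio: 344 kbps = 0.344 Mbps.
tutorial video: 6.474 Mbps × 1920 s = 12430.1 Mb
TV episode: 10.644 Mbps × 1920 s = 20436.5 Mb
conference talk: 3.144 Mbps × 1080 s = 3395.5 Mb
short film: 22.344 Mbps × 1500 s = 33516.0 Mb
screen recording: 3.144 Mbps × 900 s = 2829.6 Mb
interview recording: 11.944 Mbps × 3540 s = 42281.8 Mb
Total: 114889.4 Mb = 14361.2 MB.
= 14.36 GB.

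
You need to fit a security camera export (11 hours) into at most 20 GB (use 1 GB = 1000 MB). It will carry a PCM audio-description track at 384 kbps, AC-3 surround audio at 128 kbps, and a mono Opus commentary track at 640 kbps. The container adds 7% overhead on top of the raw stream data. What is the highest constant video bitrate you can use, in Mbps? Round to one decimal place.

Budget: 20 GB = 160000.0 Mb.
Stream payload after overhead: 160000.0 / 1.07 = 149532.7 Mb.
11 h = 39600 s
Total bitrate budget: 149532.7 Mb / 39600 s = 3.776 Mbps.
Audio total: 384 + 128 + 640 = 1152 kbps = 1.152 Mbps.
Video: 3.776 − 1.152 = 2.624 Mbps.

2.6 Mbps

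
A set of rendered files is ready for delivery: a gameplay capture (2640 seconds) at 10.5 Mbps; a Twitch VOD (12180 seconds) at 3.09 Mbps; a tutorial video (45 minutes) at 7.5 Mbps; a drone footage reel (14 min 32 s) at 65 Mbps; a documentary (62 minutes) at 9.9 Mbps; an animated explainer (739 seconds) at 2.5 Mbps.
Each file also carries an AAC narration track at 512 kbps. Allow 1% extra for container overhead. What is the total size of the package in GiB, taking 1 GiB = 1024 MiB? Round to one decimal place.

22.7 GiB

Audio: 512 kbps = 0.512 Mbps.
gameplay capture: 11.012 Mbps × 2640 s × 1.01 = 29362.4 Mb
Twitch VOD: 3.602 Mbps × 12180 s × 1.01 = 44311.1 Mb
tutorial video: 8.012 Mbps × 2700 s × 1.01 = 21848.7 Mb
drone footage reel: 65.512 Mbps × 872 s × 1.01 = 57697.7 Mb
documentary: 10.412 Mbps × 3720 s × 1.01 = 39120.0 Mb
animated explainer: 3.012 Mbps × 739 s × 1.01 = 2248.1 Mb
Total: 194588.0 Mb = 24323.5 MB.
= 22.65 GiB.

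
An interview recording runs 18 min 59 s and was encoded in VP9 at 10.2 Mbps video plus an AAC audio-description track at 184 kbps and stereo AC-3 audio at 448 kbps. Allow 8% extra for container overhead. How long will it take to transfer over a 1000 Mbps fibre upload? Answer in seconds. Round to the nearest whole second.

18 min 59 s = 1139 s
Audio total: 184 + 448 = 632 kbps = 0.632 Mbps.
Total bitrate: 10.832 Mbps.
File: 10.832 Mbps × 1139 s = 12337.6 Mb.
With 8% container overhead: ×1.08. → 13324.7 Mb.
At 1000 Mbps: 13324.7 / 1000 = 13.3 s ≈ 13.3 seconds.

13 seconds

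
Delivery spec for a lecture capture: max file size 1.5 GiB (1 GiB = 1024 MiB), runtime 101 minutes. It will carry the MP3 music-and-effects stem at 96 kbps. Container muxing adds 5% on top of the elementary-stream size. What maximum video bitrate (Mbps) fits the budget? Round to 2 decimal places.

Budget: 1.5 GiB = 12884.9 Mb.
Stream payload after overhead: 12884.9 / 1.05 = 12271.3 Mb.
101 min = 6060 s
Total bitrate budget: 12271.3 Mb / 6060 s = 2.025 Mbps.
Audio: 96 kbps = 0.096 Mbps.
Video: 2.025 − 0.096 = 1.929 Mbps.

1.93 Mbps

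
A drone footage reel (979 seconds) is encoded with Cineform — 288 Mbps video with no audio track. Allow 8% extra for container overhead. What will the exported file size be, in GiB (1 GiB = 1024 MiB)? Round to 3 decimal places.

35.449 GiB

Total bitrate: 288 Mbps.
Stream data: 288.000 Mbps × 979 s = 281952.0 Mb.
With 8% container overhead: ×1.08.
304,508 Mb = 38,063,520,000 bytes ÷ 1,073,741,824 = 35.45 GiB.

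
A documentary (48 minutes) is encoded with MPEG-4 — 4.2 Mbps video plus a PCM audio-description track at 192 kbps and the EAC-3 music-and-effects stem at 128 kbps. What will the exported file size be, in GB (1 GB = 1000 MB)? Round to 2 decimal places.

48 min = 2880 s
Audio total: 192 + 128 = 320 kbps = 0.320 Mbps.
Total bitrate: 4.2 + 0.320 = 4.520 Mbps.
Stream data: 4.520 Mbps × 2880 s = 13017.6 Mb.
13,018 Mb ÷ 8 = 1,627 MB → 1.627 GB.

1.63 GB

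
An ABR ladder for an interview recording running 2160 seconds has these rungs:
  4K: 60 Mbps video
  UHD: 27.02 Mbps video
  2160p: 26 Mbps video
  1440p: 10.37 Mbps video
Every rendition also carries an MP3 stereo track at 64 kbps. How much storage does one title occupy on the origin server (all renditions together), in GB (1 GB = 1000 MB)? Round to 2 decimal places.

33.38 GB

Audio: 64 kbps = 0.064 Mbps.
Sum of rendition bitrates: (60+0.064) + (27.02+0.064) + (26+0.064) + (10.37+0.064) = 123.646 Mbps.
× 2160 s = 267,075 Mb = 33,384 MB = 33.38 GB.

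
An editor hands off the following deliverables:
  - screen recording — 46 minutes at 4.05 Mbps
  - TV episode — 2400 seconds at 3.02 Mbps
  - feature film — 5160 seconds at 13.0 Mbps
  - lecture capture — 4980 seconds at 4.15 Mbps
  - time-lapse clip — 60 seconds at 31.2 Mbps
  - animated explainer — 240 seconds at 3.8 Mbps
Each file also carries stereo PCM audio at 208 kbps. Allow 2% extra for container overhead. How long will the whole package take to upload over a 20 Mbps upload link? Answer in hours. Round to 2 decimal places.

Audio: 208 kbps = 0.208 Mbps.
screen recording: 4.258 Mbps × 2760 s × 1.02 = 11987.1 Mb
TV episode: 3.228 Mbps × 2400 s × 1.02 = 7902.1 Mb
feature film: 13.208 Mbps × 5160 s × 1.02 = 69516.3 Mb
lecture capture: 4.358 Mbps × 4980 s × 1.02 = 22136.9 Mb
time-lapse clip: 31.408 Mbps × 60 s × 1.02 = 1922.2 Mb
animated explainer: 4.008 Mbps × 240 s × 1.02 = 981.2 Mb
Total: 114445.8 Mb = 14305.7 MB.
At 20 Mbps: 114445.8 / 20 = 5722 s ≈ 1.59 hours.

1.59 hours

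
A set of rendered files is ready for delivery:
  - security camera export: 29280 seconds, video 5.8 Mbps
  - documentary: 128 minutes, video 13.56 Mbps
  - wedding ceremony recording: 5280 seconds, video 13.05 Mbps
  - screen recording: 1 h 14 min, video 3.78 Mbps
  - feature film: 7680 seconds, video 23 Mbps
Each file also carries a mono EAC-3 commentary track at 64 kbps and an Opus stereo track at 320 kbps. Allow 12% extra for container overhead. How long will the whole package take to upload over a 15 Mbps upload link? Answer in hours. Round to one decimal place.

Audio total: 64 + 320 = 384 kbps = 0.384 Mbps.
security camera export: 6.184 Mbps × 29280 s × 1.12 = 202795.6 Mb
documentary: 13.944 Mbps × 7680 s × 1.12 = 119940.7 Mb
wedding ceremony recording: 13.434 Mbps × 5280 s × 1.12 = 79443.3 Mb
screen recording: 4.164 Mbps × 4440 s × 1.12 = 20706.7 Mb
feature film: 23.384 Mbps × 7680 s × 1.12 = 201139.8 Mb
Total: 624026.2 Mb = 78003.3 MB.
At 15 Mbps: 624026.2 / 15 = 41602 s ≈ 11.6 hours.

11.6 hours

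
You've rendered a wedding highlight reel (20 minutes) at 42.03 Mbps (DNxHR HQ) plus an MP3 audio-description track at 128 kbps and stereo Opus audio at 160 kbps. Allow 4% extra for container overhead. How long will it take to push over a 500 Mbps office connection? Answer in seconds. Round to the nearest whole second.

106 seconds

20 min = 1200 s
Audio total: 128 + 160 = 288 kbps = 0.288 Mbps.
Total bitrate: 42.318 Mbps.
File: 42.318 Mbps × 1200 s = 50781.6 Mb.
With 4% container overhead: ×1.04. → 52812.9 Mb.
At 500 Mbps: 52812.9 / 500 = 105.6 s ≈ 106 seconds.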